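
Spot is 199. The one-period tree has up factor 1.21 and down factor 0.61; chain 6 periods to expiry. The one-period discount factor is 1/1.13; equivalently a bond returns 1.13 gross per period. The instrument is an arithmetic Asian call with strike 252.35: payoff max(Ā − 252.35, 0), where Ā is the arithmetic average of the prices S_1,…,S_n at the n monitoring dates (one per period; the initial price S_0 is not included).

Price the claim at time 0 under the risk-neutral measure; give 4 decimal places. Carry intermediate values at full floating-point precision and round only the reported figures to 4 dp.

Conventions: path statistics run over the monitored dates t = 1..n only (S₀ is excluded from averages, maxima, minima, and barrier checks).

price = 38.0517

With p* = (R−d)/(u−d) = 0.8667, sum probability × payoff across the paths and divide by R^6.
Enumerate all 2^6 = 64 price paths (U = up ×1.21, D = down ×0.61); each path with k up-moves has probability p*^k·(1−p*)^(6−k).
DDDDDD: Ā=49.2034, payoff=0.0000, prob=0.000006
UDDDDD: Ā=97.6002, payoff=0.0000, prob=0.000037
DUDDDD: Ā=77.7002, payoff=0.0000, prob=0.000037
UUDDDD: Ā=154.1266, payoff=0.0000, prob=0.000237
DDUDDD: Ā=65.5612, payoff=0.0000, prob=0.000037
UDUDDD: Ā=130.0476, payoff=0.0000, prob=0.000237
DUUDDD: Ā=110.1476, payoff=0.0000, prob=0.000237
UUUDDD: Ā=218.4895, payoff=0.0000, prob=0.001543
DDDUDD: Ā=58.1564, payoff=0.0000, prob=0.000037
UDDUDD: Ā=115.3594, payoff=0.0000, prob=0.000237
DUDUDD: Ā=95.4594, payoff=0.0000, prob=0.000237
UUDUDD: Ā=189.3539, payoff=0.0000, prob=0.001543
DDUUDD: Ā=83.3204, payoff=0.0000, prob=0.000237
UDUUDD: Ā=165.2749, payoff=0.0000, prob=0.001543
DUUUDD: Ā=145.3749, payoff=0.0000, prob=0.001543
UUUUDD: Ā=288.3665, payoff=36.0165, prob=0.010030
DDDDUD: Ā=53.6395, payoff=0.0000, prob=0.000037
UDDDUD: Ā=106.3996, payoff=0.0000, prob=0.000237
DUDDUD: Ā=86.4996, payoff=0.0000, prob=0.000237
UUDDUD: Ā=171.5812, payoff=0.0000, prob=0.001543
DDUDUD: Ā=74.3606, payoff=0.0000, prob=0.000237
UDUDUD: Ā=147.5022, payoff=0.0000, prob=0.001543
DUUDUD: Ā=127.6022, payoff=0.0000, prob=0.001543
UUUDUD: Ā=253.1125, payoff=0.7625, prob=0.010030
DDDUUD: Ā=66.9558, payoff=0.0000, prob=0.000237
UDDUUD: Ā=132.8140, payoff=0.0000, prob=0.001543
DUDUUD: Ā=112.9140, payoff=0.0000, prob=0.001543
UUDUUD: Ā=223.9769, payoff=0.0000, prob=0.010030
DDUUUD: Ā=100.7750, payoff=0.0000, prob=0.001543
UDUUUD: Ā=199.8979, payoff=0.0000, prob=0.010030
DUUUUD: Ā=179.9979, payoff=0.0000, prob=0.010030
UUUUUD: Ā=357.0450, payoff=104.6950, prob=0.065193
DDDDDU: Ā=50.8841, payoff=0.0000, prob=0.000037
UDDDDU: Ā=100.9341, payoff=0.0000, prob=0.000237
DUDDDU: Ā=81.0341, payoff=0.0000, prob=0.000237
UUDDDU: Ā=160.7398, payoff=0.0000, prob=0.001543
DDUDDU: Ā=68.8951, payoff=0.0000, prob=0.000237
UDUDDU: Ā=136.6608, payoff=0.0000, prob=0.001543
DUUDDU: Ā=116.7608, payoff=0.0000, prob=0.001543
UUUDDU: Ā=231.6075, payoff=0.0000, prob=0.010030
DDDUDU: Ā=61.4903, payoff=0.0000, prob=0.000237
UDDUDU: Ā=121.9726, payoff=0.0000, prob=0.001543
DUDUDU: Ā=102.0726, payoff=0.0000, prob=0.001543
UUDUDU: Ā=202.4719, payoff=0.0000, prob=0.010030
DDUUDU: Ā=89.9336, payoff=0.0000, prob=0.001543
UDUUDU: Ā=178.3929, payoff=0.0000, prob=0.010030
DUUUDU: Ā=158.4929, payoff=0.0000, prob=0.010030
UUUUDU: Ā=314.3876, payoff=62.0376, prob=0.065193
DDDDUU: Ā=56.9734, payoff=0.0000, prob=0.000237
UDDDUU: Ā=113.0128, payoff=0.0000, prob=0.001543
DUDDUU: Ā=93.1128, payoff=0.0000, prob=0.001543
UUDDUU: Ā=184.6992, payoff=0.0000, prob=0.010030
DDUDUU: Ā=80.9738, payoff=0.0000, prob=0.001543
UDUDUU: Ā=160.6202, payoff=0.0000, prob=0.010030
DUUDUU: Ā=140.7202, payoff=0.0000, prob=0.010030
UUUDUU: Ā=279.1335, payoff=26.7835, prob=0.065193
DDDUUU: Ā=73.5690, payoff=0.0000, prob=0.001543
UDDUUU: Ā=145.9320, payoff=0.0000, prob=0.010030
DUDUUU: Ā=126.0320, payoff=0.0000, prob=0.010030
UUDUUU: Ā=249.9979, payoff=0.0000, prob=0.065193
DDUUUU: Ā=113.8930, payoff=0.0000, prob=0.010030
UDUUUU: Ā=225.9189, payoff=0.0000, prob=0.065193
DUUUUU: Ā=206.0189, payoff=0.0000, prob=0.065193
UUUUUU: Ā=408.6605, payoff=156.3105, prob=0.423753
Price = Σ prob·payoff / R^6 = 79.221708 / 2.081952 = 38.0517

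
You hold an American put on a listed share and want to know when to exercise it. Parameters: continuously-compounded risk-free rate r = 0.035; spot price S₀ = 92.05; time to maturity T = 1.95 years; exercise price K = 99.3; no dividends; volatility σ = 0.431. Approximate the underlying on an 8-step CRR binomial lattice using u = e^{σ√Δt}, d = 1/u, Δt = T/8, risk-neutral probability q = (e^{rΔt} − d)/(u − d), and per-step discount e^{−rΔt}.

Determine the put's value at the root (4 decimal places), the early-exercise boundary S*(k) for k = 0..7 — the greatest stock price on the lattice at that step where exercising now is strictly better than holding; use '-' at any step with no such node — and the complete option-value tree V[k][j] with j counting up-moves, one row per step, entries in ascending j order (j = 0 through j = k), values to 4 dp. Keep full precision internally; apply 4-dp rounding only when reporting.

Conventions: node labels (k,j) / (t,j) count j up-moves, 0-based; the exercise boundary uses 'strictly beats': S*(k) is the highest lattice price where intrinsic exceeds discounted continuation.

price = 23.4128
boundary = - - - 48.6166 39.2981 48.6166 60.1447 74.4065
tree:
23.4128
31.2503 14.8967
40.4718 21.2981 7.8635
50.6834 29.5588 12.2601 2.9894
60.0019 39.5676 18.6769 5.1610 0.5656
67.5343 50.6834 27.6060 8.8279 1.0702 0.0000
73.6230 60.0019 39.1553 14.9300 2.0249 0.0000 0.0000
78.5446 67.5343 50.6834 24.8935 3.8315 0.0000 0.0000 0.0000
82.5228 73.6230 60.0019 39.1553 7.2500 0.0000 0.0000 0.0000 0.0000

params: Δt=0.24375 u=1.23712 d=0.80833 q=0.46698 e^(-rΔt)=0.99151
t_8 payoffs: 82.5228 73.6230 60.0019 39.1553 7.2500 0.0000 0.0000 0.0000 0.0000
t_7: node(7,0) S=20.7554 payoff=78.5446 vs cont=77.7010 → 78.5446 [stop]  node(7,1) S=31.7657 payoff=67.5343 vs cont=66.6908 → 67.5343 [stop]  node(7,2) S=48.6166 payoff=50.6834 vs cont=49.8399 → 50.6834 [stop]  node(7,3) S=74.4065 payoff=24.8935 vs cont=24.0500 → 24.8935 [stop]  node(7,4) S=113.8772 payoff=0.0000 vs cont=3.8315 → 3.8315 [wait]  node(7,5) S=174.2863 payoff=0.0000 vs cont=0.0000 → 0.0000 [wait]  node(7,6) S=266.7409 payoff=0.0000 vs cont=0.0000 → 0.0000 [wait]  node(7,7) S=408.2404 payoff=0.0000 vs cont=0.0000 → 0.0000 [wait]  ⇒ S*(7)=74.4065
t_6: node(6,0) S=25.6770 payoff=73.6230 vs cont=72.7794 → 73.6230 [stop]  node(6,1) S=39.2981 payoff=60.0019 vs cont=59.1584 → 60.0019 [stop]  node(6,2) S=60.1447 payoff=39.1553 vs cont=38.3117 → 39.1553 [stop]  node(6,3) S=92.0500 payoff=7.2500 vs cont=14.9300 → 14.9300 [wait]  node(6,4) S=140.8803 payoff=0.0000 vs cont=2.0249 → 2.0249 [wait]  node(6,5) S=215.6138 payoff=0.0000 vs cont=0.0000 → 0.0000 [wait]  node(6,6) S=329.9916 payoff=0.0000 vs cont=0.0000 → 0.0000 [wait]  ⇒ S*(6)=60.1447
t_5: node(5,0) S=31.7657 payoff=67.5343 vs cont=66.6908 → 67.5343 [stop]  node(5,1) S=48.6166 payoff=50.6834 vs cont=49.8399 → 50.6834 [stop]  node(5,2) S=74.4065 payoff=24.8935 vs cont=27.6060 → 27.6060 [wait]  node(5,3) S=113.8772 payoff=0.0000 vs cont=8.8279 → 8.8279 [wait]  node(5,4) S=174.2863 payoff=0.0000 vs cont=1.0702 → 1.0702 [wait]  node(5,5) S=266.7409 payoff=0.0000 vs cont=0.0000 → 0.0000 [wait]  ⇒ S*(5)=48.6166
t_4: node(4,0) S=39.2981 payoff=60.0019 vs cont=59.1584 → 60.0019 [stop]  node(4,1) S=60.1447 payoff=39.1553 vs cont=39.5676 → 39.5676 [wait]  node(4,2) S=92.0500 payoff=7.2500 vs cont=18.6769 → 18.6769 [wait]  node(4,3) S=140.8803 payoff=0.0000 vs cont=5.1610 → 5.1610 [wait]  node(4,4) S=215.6138 payoff=0.0000 vs cont=0.5656 → 0.5656 [wait]  ⇒ S*(4)=39.2981
t_3: node(3,0) S=48.6166 payoff=50.6834 vs cont=50.0308 → 50.6834 [stop]  node(3,1) S=74.4065 payoff=24.8935 vs cont=29.5588 → 29.5588 [wait]  node(3,2) S=113.8772 payoff=0.0000 vs cont=12.2601 → 12.2601 [wait]  node(3,3) S=174.2863 payoff=0.0000 vs cont=2.9894 → 2.9894 [wait]  ⇒ S*(3)=48.6166
t_2: node(2,0) S=60.1447 payoff=39.1553 vs cont=40.4718 → 40.4718 [wait]  node(2,1) S=92.0500 payoff=7.2500 vs cont=21.2981 → 21.2981 [wait]  node(2,2) S=140.8803 payoff=0.0000 vs cont=7.8635 → 7.8635 [wait]  ⇒ S*(2)=-
t_1: node(1,0) S=74.4065 payoff=24.8935 vs cont=31.2503 → 31.2503 [wait]  node(1,1) S=113.8772 payoff=0.0000 vs cont=14.8967 → 14.8967 [wait]  ⇒ S*(1)=-
t_0: node(0,0) S=92.0500 payoff=7.2500 vs cont=23.4128 → 23.4128 [wait]  ⇒ S*(0)=-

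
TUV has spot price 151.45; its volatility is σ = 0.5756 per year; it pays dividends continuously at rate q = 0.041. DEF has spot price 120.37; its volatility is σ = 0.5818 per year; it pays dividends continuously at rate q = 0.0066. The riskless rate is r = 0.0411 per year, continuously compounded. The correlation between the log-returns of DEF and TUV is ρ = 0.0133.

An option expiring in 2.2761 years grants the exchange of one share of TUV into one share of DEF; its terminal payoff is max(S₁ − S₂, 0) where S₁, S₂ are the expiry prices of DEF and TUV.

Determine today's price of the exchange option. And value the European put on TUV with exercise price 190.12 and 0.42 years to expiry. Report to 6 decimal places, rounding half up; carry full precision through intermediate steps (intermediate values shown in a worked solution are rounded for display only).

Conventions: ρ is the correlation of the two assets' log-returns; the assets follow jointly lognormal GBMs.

σ_eff = √(σ₁² + σ₂² − 2ρσ₁σ₂) = √(0.5818² + 0.5756² − 2·0.0133·0.5818·0.5756) = 0.812957
d₁ = (ln(S₁/S₂) + (q₂ − q₁ + σ_eff²/2)T) / (σ_eff√T) = (ln(120.37/151.45) + (0.041 − 0.0066 + 0.330449)·2.2761) / 1.226487 = 0.489812
d₂ = d₁ − σ_eff√T = 0.489812 − 1.226487 = -0.736675
N(d₁) = 0.687867,  N(d₂) = 0.230660
V = S₁·e^{−q₁T}·N(d₁) − S₂·e^{−q₂T}·N(d₂) = 81.563973 − 31.820937 = 49.743037
[vanilla: TUV put K=190.12]
σ√T = 0.5756·√0.42 = 0.373031
d₁ = (ln(S/K) + (r−q+σ²/2)T) / (σ√T) = (ln(151.45/190.12) + (0.0411−0.041+0.5756²/2)·0.42) / 0.373031 = (-0.227400 + 0.069618) / 0.373031 = -0.422972
d₂ = d₁ − σ√T = -0.422972 − 0.373031 = -0.796003
e^{−rT} = 0.982886
e^{−qT} = 0.982927
N(−d₁) = 0.663842,  N(−d₂) = 0.786985
price = K·e^{−rT}·N(−d₂) − S·e^{−qT}·N(−d₁) = 147.060957 − 98.822412 = 48.238545

exchange price = 49.743037
price(TUV put K=190.12) = 48.238545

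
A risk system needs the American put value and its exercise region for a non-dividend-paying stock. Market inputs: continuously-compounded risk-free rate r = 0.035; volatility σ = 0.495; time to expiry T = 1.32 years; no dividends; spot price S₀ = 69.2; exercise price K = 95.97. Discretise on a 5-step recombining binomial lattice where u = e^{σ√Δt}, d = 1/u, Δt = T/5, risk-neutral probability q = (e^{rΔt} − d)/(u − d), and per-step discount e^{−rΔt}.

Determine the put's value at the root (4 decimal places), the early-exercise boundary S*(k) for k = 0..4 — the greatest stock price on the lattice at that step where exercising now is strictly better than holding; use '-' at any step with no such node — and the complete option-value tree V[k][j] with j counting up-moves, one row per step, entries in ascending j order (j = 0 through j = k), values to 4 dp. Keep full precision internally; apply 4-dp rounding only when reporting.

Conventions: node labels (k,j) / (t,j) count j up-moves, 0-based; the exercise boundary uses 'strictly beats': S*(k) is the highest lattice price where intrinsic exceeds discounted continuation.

price = 32.4656
boundary = - - 41.6095 53.6599 69.2000
tree:
32.4656
42.9323 20.5817
54.3605 30.1093 9.5809
63.7046 42.3101 16.0985 1.9636
70.9504 54.3605 26.7700 3.6350 0.0000
76.5690 63.7046 42.3101 6.7294 0.0000 0.0000

params: Δt=0.26400 u=1.28960 d=0.77543 q=0.45481 e^(-rΔt)=0.99080
t_5 payoffs: 76.5690 63.7046 42.3101 6.7294 0.0000 0.0000
t_4: node(4,0) S=25.0196 payoff=70.9504 vs cont=70.0677 → 70.9504 [stop]  node(4,1) S=41.6095 payoff=54.3605 vs cont=53.4778 → 54.3605 [stop]  node(4,2) S=69.2000 payoff=26.7700 vs cont=25.8873 → 26.7700 [stop]  node(4,3) S=115.0851 payoff=0.0000 vs cont=3.6350 → 3.6350 [wait]  node(4,4) S=191.3958 payoff=0.0000 vs cont=0.0000 → 0.0000 [wait]  ⇒ S*(4)=69.2000
t_3: node(3,0) S=32.2654 payoff=63.7046 vs cont=62.8220 → 63.7046 [stop]  node(3,1) S=53.6599 payoff=42.3101 vs cont=41.4275 → 42.3101 [stop]  node(3,2) S=89.2406 payoff=6.7294 vs cont=16.0985 → 16.0985 [wait]  node(3,3) S=148.4143 payoff=0.0000 vs cont=1.9636 → 1.9636 [wait]  ⇒ S*(3)=53.6599
t_2: node(2,0) S=41.6095 payoff=54.3605 vs cont=53.4778 → 54.3605 [stop]  node(2,1) S=69.2000 payoff=26.7700 vs cont=30.1093 → 30.1093 [wait]  node(2,2) S=115.0851 payoff=0.0000 vs cont=9.5809 → 9.5809 [wait]  ⇒ S*(2)=41.6095
t_1: node(1,0) S=53.6599 payoff=42.3101 vs cont=42.9323 → 42.9323 [wait]  node(1,1) S=89.2406 payoff=6.7294 vs cont=20.5817 → 20.5817 [wait]  ⇒ S*(1)=-
t_0: node(0,0) S=69.2000 payoff=26.7700 vs cont=32.4656 → 32.4656 [wait]  ⇒ S*(0)=-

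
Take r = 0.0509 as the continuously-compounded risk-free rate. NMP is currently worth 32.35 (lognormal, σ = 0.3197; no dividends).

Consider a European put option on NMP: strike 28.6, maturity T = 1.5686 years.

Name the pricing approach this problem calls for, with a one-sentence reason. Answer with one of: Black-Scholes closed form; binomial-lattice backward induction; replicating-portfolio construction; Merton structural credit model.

framework: Black-Scholes closed form

Key observation: a European claim on NMP (strike 28.6) — a lognormal (GBM) underlying with constant rate and volatility — has an exact closed-form value; no lattice or capital structure is involved.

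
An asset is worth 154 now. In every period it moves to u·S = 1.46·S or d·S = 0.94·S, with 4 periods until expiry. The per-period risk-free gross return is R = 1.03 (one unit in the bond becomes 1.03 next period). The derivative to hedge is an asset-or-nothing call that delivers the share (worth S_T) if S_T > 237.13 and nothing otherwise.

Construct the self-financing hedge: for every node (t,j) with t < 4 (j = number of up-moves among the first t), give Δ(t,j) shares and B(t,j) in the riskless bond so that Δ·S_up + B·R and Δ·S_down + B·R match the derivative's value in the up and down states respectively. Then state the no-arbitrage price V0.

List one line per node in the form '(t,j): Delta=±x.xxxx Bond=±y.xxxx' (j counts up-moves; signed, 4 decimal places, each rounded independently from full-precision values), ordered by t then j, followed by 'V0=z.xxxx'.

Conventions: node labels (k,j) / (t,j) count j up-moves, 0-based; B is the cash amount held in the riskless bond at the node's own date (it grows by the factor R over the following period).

(0,0): Delta=1.3279 Bond=-165.4049
(1,0): Delta=1.0998 Bond=-137.3502
(1,1): Delta=2.0295 Bond=-328.1143
(2,0): Delta=0.6888 Bond=-85.5404
(2,1): Delta=2.3642 Bond=-408.6931
(2,2): Delta=1.0000 Bond=0.0000
(3,0): Delta=0.0000 Bond=0.0000
(3,1): Delta=2.8077 Bond=-509.0605
(3,2): Delta=1.0000 Bond=0.0000
(3,3): Delta=1.0000 Bond=0.0000
V0=39.0955

The replicating-portfolio and risk-neutral prices coincide; use p* = (1.03−0.94)/(1.46−0.94) = 0.1731 for the latter.
Terminal payoffs: V(4,0)=0.0000, V(4,1)=0.0000, V(4,2)=290.0562, V(4,3)=450.5128, V(4,4)=699.7327
Node (3,0) S=127.9099: V=(p*·0.0000+(1−p*)·0.0000)/1.03=0.0000; Δ=(0.0000−0.0000)/(186.7485−120.2353)=0.0000; B=V−Δ·S=0.0000
Node (3,1) S=198.6686: V=(p*·290.0562+(1−p*)·0.0000)/1.03=48.7398; Δ=(290.0562−0.0000)/(290.0562−186.7485)=2.8077; B=V−Δ·S=-509.0605
Node (3,2) S=308.5704: V=(p*·450.5128+(1−p*)·290.0562)/1.03=308.5704; Δ=(450.5128−290.0562)/(450.5128−290.0562)=1.0000; B=V−Δ·S=0.0000
Node (3,3) S=479.2689: V=(p*·699.7327+(1−p*)·450.5128)/1.03=479.2689; Δ=(699.7327−450.5128)/(699.7327−450.5128)=1.0000; B=V−Δ·S=0.0000
Node (2,0) S=136.0744: V=(p*·48.7398+(1−p*)·0.0000)/1.03=8.1900; Δ=(48.7398−0.0000)/(198.6686−127.9099)=0.6888; B=V−Δ·S=-85.5404
Node (2,1) S=211.3496: V=(p*·308.5704+(1−p*)·48.7398)/1.03=90.9811; Δ=(308.5704−48.7398)/(308.5704−198.6686)=2.3642; B=V−Δ·S=-408.6931
Node (2,2) S=328.2664: V=(p*·479.2689+(1−p*)·308.5704)/1.03=328.2664; Δ=(479.2689−308.5704)/(479.2689−308.5704)=1.0000; B=V−Δ·S=0.0000
Node (1,0) S=144.7600: V=(p*·90.9811+(1−p*)·8.1900)/1.03=21.8634; Δ=(90.9811−8.1900)/(211.3496−136.0744)=1.0998; B=V−Δ·S=-137.3502
Node (1,1) S=224.8400: V=(p*·328.2664+(1−p*)·90.9811)/1.03=128.2036; Δ=(328.2664−90.9811)/(328.2664−211.3496)=2.0295; B=V−Δ·S=-328.1143
Node (0,0) S=154.0000: V=(p*·128.2036+(1−p*)·21.8634)/1.03=39.0955; Δ=(128.2036−21.8634)/(224.8400−144.7600)=1.3279; B=V−Δ·S=-165.4049
As a check, the time-0 holding Δ(0,0)·S0 + B(0,0) comes to 39.0955 — exactly V0.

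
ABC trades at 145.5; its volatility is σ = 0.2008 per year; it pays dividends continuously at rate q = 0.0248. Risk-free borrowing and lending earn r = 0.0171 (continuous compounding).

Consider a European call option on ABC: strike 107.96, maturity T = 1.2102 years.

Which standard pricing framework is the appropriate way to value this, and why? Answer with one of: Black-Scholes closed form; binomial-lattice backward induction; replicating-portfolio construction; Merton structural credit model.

Key observation: everything needed for the exact continuous-time valuation of the European call on ABC (strike 107.96) is given, and no feature rules the closed form out.

framework: Black-Scholes closed form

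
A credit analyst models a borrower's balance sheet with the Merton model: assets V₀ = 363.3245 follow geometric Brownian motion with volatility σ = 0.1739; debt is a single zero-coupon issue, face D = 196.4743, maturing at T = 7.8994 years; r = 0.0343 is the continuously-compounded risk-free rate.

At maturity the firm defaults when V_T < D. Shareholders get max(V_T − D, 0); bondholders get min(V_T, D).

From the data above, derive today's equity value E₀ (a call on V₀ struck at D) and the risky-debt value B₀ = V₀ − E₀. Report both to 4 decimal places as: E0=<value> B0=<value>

E0=215.0256 B0=148.2989

With assets at 363.3245 and a single debt payment of 196.4743 at 7.8994 years:
d₁ = [ln(V₀/D) + (r + σ²/2)T] / (σ√T)
   = [ln(363.3245/196.4743) + (0.0343 + 0.5·0.1739²)·7.8994] / (0.1739·√7.8994)
   = [0.614765 + 0.390393] / 0.488761 = 2.056542
d₂ = d₁ − σ√T = 2.056542 − 0.488761 = 1.567781
N(d₁) = 0.980135,  N(d₂) = 0.941534,  e^(−rT) = 0.762655
E₀ = V₀·N(d₁) − D·e^(−rT)·N(d₂)
   = 363.3245·0.980135 − 196.4743·0.762655·0.941534 = 215.025573
B₀ = V₀ − E₀ = 363.3245 − 215.025573 = 148.298927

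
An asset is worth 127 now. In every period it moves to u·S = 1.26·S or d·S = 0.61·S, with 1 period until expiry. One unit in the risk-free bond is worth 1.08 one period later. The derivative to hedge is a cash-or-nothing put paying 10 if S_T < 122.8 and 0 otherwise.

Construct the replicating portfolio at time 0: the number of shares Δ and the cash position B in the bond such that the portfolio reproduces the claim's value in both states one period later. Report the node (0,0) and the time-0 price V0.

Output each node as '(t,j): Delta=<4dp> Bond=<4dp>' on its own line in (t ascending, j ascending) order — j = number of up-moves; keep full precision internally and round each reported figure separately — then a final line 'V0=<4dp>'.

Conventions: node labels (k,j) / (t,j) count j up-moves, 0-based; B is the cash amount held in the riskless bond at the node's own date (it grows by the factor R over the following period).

(0,0): Delta=-0.1211 Bond=17.9487
V0=2.5641

Risk-neutral probability p* = (R−d)/(u−d) = (1.08−0.61)/(1.26−0.61) = 0.7231.
At maturity the claim pays: V(1,0)=10.0000, V(1,1)=0.0000
  t=0,j=0: stock 127.0000 → up 160.0200 (V=0.0000), down 77.4700 (V=10.0000). Price 2.5641; hedge Δ=-0.1211, bond B=17.9487.
As a check, the time-0 holding Δ(0,0)·S0 + B(0,0) comes to 2.5641 — exactly V0.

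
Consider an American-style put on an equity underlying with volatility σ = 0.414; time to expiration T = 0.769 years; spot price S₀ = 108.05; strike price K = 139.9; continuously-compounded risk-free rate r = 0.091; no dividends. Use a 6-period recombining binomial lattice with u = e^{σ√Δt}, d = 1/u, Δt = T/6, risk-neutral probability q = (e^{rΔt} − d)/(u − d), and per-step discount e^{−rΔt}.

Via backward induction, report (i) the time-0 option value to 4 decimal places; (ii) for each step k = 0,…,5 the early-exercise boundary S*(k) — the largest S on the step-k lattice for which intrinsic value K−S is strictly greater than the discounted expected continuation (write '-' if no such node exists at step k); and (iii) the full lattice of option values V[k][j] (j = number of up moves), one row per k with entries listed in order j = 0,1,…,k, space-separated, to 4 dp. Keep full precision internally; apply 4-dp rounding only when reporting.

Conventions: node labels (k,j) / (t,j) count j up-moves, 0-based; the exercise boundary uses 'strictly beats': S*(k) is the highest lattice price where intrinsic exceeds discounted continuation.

Δt=0.12817  u=1.15976  d=0.86225  q=0.50245  discount=0.98840
step 6 (expiry): payoffs max(K−S,0) = 95.4967 80.1756 59.5681 31.8500 0.0000 0.0000 0.0000
step 5: (k=5,j=0): S=51.4971, K−S=88.4029, hold=86.7807 ⇒ V=88.4029 exercise | (k=5,j=1): S=69.2660, K−S=70.6340, hold=69.0119 ⇒ V=70.6340 exercise | (k=5,j=2): S=93.1658, K−S=46.7342, hold=45.1120 ⇒ V=46.7342 exercise | (k=5,j=3): S=125.3121, K−S=14.5879, hold=15.6633 ⇒ V=15.6633 continue | (k=5,j=4): S=168.5504, K−S=0.0000, hold=0.0000 ⇒ V=0.0000 continue | (k=5,j=5): S=226.7078, K−S=0.0000, hold=0.0000 ⇒ V=0.0000 continue  boundary S*=93.1658
step 4: (k=4,j=0): S=59.7244, K−S=80.1756, hold=78.5534 ⇒ V=80.1756 exercise | (k=4,j=1): S=80.3319, K−S=59.5681, hold=57.9459 ⇒ V=59.5681 exercise | (k=4,j=2): S=108.0500, K−S=31.8500, hold=30.7619 ⇒ V=31.8500 exercise | (k=4,j=3): S=145.3321, K−S=0.0000, hold=7.7030 ⇒ V=7.7030 continue | (k=4,j=4): S=195.4781, K−S=0.0000, hold=0.0000 ⇒ V=0.0000 continue  boundary S*=108.0500
step 3: (k=3,j=0): S=69.2660, K−S=70.6340, hold=69.0119 ⇒ V=70.6340 exercise | (k=3,j=1): S=93.1658, K−S=46.7342, hold=45.1120 ⇒ V=46.7342 exercise | (k=3,j=2): S=125.3121, K−S=14.5879, hold=19.4888 ⇒ V=19.4888 continue | (k=3,j=3): S=168.5504, K−S=0.0000, hold=3.7882 ⇒ V=3.7882 continue  boundary S*=93.1658
step 2: (k=2,j=0): S=80.3319, K−S=59.5681, hold=57.9459 ⇒ V=59.5681 exercise | (k=2,j=1): S=108.0500, K−S=31.8500, hold=32.6617 ⇒ V=32.6617 continue | (k=2,j=2): S=145.3321, K−S=0.0000, hold=11.4656 ⇒ V=11.4656 continue  boundary S*=80.3319
step 1: (k=1,j=0): S=93.1658, K−S=46.7342, hold=45.5151 ⇒ V=46.7342 exercise | (k=1,j=1): S=125.3121, K−S=14.5879, hold=21.7566 ⇒ V=21.7566 continue  boundary S*=93.1658
step 0: (k=0,j=0): S=108.0500, K−S=31.8500, hold=33.7879 ⇒ V=33.7879 continue  boundary S*=-

price = 33.7879
boundary = - 93.1658 80.3319 93.1658 108.0500 93.1658
tree:
33.7879
46.7342 21.7566
59.5681 32.6617 11.4656
70.6340 46.7342 19.4888 3.7882
80.1756 59.5681 31.8500 7.7030 0.0000
88.4029 70.6340 46.7342 15.6633 0.0000 0.0000
95.4967 80.1756 59.5681 31.8500 0.0000 0.0000 0.0000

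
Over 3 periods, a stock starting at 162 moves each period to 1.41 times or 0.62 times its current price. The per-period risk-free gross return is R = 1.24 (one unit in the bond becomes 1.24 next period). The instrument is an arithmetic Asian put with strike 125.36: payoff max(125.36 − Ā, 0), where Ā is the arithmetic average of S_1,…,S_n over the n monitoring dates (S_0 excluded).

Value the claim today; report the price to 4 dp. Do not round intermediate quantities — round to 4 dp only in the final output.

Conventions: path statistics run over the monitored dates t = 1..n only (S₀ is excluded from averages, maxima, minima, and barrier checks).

Set p* = 0.7848 (from d < R < u); the path-dependent value is the discounted p*-expectation over all price paths.
Enumerate all 2^3 = 8 price paths (U = up ×1.41, D = down ×0.62); each path with k up-moves has probability p*^k·(1−p*)^(3−k).
DDD: Ā=67.1073, payoff=58.2527, prob=0.009965
UDD: Ā=152.6150, payoff=0.0000, prob=0.036342
DUD: Ā=109.9550, payoff=15.4050, prob=0.036342
UUD: Ā=250.0590, payoff=0.0000, prob=0.132541
DDU: Ā=83.5058, payoff=41.8542, prob=0.036342
UDU: Ā=189.9084, payoff=0.0000, prob=0.132541
DUU: Ā=147.2484, payoff=0.0000, prob=0.132541
UUU: Ā=334.8713, payoff=0.0000, prob=0.483386
Price = Σ prob·payoff / R^3 = 2.661382 / 1.906624 = 1.3959

price = 1.3959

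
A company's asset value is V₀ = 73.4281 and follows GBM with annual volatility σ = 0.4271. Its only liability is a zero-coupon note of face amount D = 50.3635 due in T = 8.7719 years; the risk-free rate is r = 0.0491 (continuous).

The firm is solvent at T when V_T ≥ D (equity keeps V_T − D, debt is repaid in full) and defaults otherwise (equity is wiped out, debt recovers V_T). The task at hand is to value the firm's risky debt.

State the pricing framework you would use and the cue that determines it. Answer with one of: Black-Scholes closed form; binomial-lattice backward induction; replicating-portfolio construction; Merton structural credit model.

Key observation: assets follow a GBM and default happens iff V_T < 50.3635; valuing claims on that split (equity as a call, risky debt as the residual) is the structural model's definition.

framework: Merton structural credit model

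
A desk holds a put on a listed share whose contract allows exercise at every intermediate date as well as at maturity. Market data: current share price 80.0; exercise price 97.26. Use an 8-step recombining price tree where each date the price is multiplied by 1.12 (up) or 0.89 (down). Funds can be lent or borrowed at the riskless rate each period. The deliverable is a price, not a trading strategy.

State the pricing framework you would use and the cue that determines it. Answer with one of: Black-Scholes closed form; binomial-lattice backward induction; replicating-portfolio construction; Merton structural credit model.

framework: binomial-lattice backward induction

Key observation: with exercise allowed before expiry on a discrete up/down model (8 steps from spot 80), the strike-97.26 put's value must be rolled back through the tree testing early exercise at each node.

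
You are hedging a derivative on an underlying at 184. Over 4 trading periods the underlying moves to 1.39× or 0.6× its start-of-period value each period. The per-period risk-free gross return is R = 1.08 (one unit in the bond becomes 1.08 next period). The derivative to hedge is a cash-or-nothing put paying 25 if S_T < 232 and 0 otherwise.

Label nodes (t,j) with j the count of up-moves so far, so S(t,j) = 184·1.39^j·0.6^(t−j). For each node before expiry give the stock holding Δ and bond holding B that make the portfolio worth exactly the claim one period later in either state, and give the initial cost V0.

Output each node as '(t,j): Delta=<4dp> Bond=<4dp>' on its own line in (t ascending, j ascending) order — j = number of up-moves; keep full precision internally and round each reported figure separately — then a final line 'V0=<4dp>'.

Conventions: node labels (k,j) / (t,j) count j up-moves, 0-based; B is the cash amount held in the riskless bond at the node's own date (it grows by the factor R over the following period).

(0,0): Delta=-0.0593 Bond=20.3193
(1,0): Delta=-0.0907 Bond=25.4102
(1,1): Delta=-0.0506 Bond=19.7067
(2,0): Delta=0.0000 Bond=21.4335
(2,1): Delta=-0.1160 Bond=31.3243
(2,2): Delta=-0.0323 Bond=14.7984
(3,0): Delta=0.0000 Bond=23.1481
(3,1): Delta=0.0000 Bond=23.1481
(3,2): Delta=-0.1484 Bond=40.7290
(3,3): Delta=0.0000 Bond=0.0000
V0=9.4017

Risk-neutral probability p* = (R−d)/(u−d) = (1.08−0.6)/(1.39−0.6) = 0.6076.
Terminal payoffs: V(4,0)=25.0000, V(4,1)=25.0000, V(4,2)=25.0000, V(4,3)=0.0000, V(4,4)=0.0000
  t=3,j=0: stock 39.7440 → up 55.2442 (V=25.0000), down 23.8464 (V=25.0000). Price 23.1481; hedge Δ=0.0000, bond B=23.1481.
  t=3,j=1: stock 92.0736 → up 127.9823 (V=25.0000), down 55.2442 (V=25.0000). Price 23.1481; hedge Δ=0.0000, bond B=23.1481.
  t=3,j=2: stock 213.3038 → up 296.4923 (V=0.0000), down 127.9823 (V=25.0000). Price 9.0835; hedge Δ=-0.1484, bond B=40.7290.
  t=3,j=3: stock 494.1539 → up 686.8739 (V=0.0000), down 296.4923 (V=0.0000). Price 0.0000; hedge Δ=0.0000, bond B=0.0000.
  t=2,j=0: stock 66.2400 → up 92.0736 (V=23.1481), down 39.7440 (V=23.1481). Price 21.4335; hedge Δ=0.0000, bond B=21.4335.
  t=2,j=1: stock 153.4560 → up 213.3038 (V=9.0835), down 92.0736 (V=23.1481). Price 13.5208; hedge Δ=-0.1160, bond B=31.3243.
  t=2,j=2: stock 355.5064 → up 494.1539 (V=0.0000), down 213.3038 (V=9.0835). Price 3.3004; hedge Δ=-0.0323, bond B=14.7984.
  t=1,j=0: stock 110.4000 → up 153.4560 (V=13.5208), down 66.2400 (V=21.4335). Price 15.3943; hedge Δ=-0.0907, bond B=25.4102.
  t=1,j=1: stock 255.7600 → up 355.5064 (V=3.3004), down 153.4560 (V=13.5208). Price 6.7694; hedge Δ=-0.0506, bond B=19.7067.
  t=0,j=0: stock 184.0000 → up 255.7600 (V=6.7694), down 110.4000 (V=15.3943). Price 9.4017; hedge Δ=-0.0593, bond B=20.3193.
Verification: the root portfolio costs Δ(0,0)·S0 + B(0,0) = 9.4017, matching V0.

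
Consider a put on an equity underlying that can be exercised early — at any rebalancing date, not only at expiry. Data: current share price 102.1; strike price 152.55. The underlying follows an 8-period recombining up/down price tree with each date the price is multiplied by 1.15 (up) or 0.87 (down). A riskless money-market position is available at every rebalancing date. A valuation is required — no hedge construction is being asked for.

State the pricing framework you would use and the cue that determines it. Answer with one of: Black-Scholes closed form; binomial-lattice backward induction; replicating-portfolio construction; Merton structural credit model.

Key observation: an American put (K = 152.55, S₀ = 102.1) on a 8-date tree has no closed form — the optimal stopping decision is embedded and must be resolved recursively from expiry.

framework: binomial-lattice backward induction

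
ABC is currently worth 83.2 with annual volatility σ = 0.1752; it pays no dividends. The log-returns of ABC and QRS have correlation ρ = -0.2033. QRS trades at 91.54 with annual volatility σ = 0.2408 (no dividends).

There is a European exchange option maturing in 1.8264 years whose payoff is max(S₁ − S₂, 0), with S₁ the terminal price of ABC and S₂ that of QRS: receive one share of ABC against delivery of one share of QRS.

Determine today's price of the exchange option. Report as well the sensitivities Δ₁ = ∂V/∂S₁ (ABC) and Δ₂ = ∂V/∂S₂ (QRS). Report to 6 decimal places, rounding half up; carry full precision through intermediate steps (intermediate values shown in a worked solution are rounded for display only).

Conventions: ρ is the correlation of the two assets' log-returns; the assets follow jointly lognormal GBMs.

exchange price = 11.383197
Δ1 = 0.501015
Δ2 = -0.331016

σ_eff = √(σ₁² + σ₂² − 2ρσ₁σ₂) = √(0.1752² + 0.2408² − 2·-0.2033·0.1752·0.2408) = 0.325320
d₁ = (ln(S₁/S₂) + (q₂ − q₁ + σ_eff²/2)T) / (σ_eff√T) = (ln(83.2/91.54) + (0.0 − 0.0 + 0.052917)·1.8264) / 0.439652 = 0.002544
d₂ = d₁ − σ_eff√T = 0.002544 − 0.439652 = -0.437109
N(d₁) = 0.501015,  N(d₂) = 0.331016
V = S₁·e^{−q₁T}·N(d₁) − S₂·e^{−q₂T}·N(d₂) = 41.684432 − 30.301235 = 11.383197
Key observation: no risk-free rate is needed — with the second asset as numeraire the exchange option is a call on the ratio S₁/S₂, and r cancels out of the value.
Δ₁ = e^{−q₁T}·N(d₁) = 0.501015;  Δ₂ = −e^{−q₂T}·N(d₂) = -0.331016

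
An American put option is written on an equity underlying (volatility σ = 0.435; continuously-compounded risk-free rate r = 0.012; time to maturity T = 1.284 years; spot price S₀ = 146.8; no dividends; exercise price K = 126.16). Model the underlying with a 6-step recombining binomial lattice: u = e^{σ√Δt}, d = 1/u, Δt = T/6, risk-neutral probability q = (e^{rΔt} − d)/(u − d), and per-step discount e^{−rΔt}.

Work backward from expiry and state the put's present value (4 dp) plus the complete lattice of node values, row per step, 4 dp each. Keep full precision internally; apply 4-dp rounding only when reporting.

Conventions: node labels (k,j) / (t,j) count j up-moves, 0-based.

price = 17.4856
tree:
17.4856
25.2050 8.3828
35.2093 13.4221 2.4234
47.2985 20.9976 4.4679 0.0000
60.5227 31.8020 8.2372 0.0000 0.0000
72.4868 45.8916 15.1867 0.0000 0.0000 0.0000
82.2702 60.5227 27.9991 0.0000 0.0000 0.0000 0.0000

Δt=0.21400, u=1.22291, d=0.81772, q=0.45621, disc=e^(-rΔt)=0.99744
k=6 terminal: V=max(K-S,0) → 82.2702 60.5227 27.9991 0.0000 0.0000 0.0000 0.0000
k=5: j=0 S=53.6732 intr=72.4868 cont=72.1633 V=72.4868[EX]; j=1 S=80.2684 intr=45.8916 cont=45.5680 V=45.8916[EX]; j=2 S=120.0417 intr=6.1183 cont=15.1867 V=15.1867[hold]; j=3 S=179.5229 intr=0.0000 cont=0.0000 V=0.0000[hold]; j=4 S=268.4772 intr=0.0000 cont=0.0000 V=0.0000[hold]; j=5 S=401.5086 intr=0.0000 cont=0.0000 V=0.0000[hold]
k=4: j=0 S=65.6373 intr=60.5227 cont=60.1991 V=60.5227[EX]; j=1 S=98.1609 intr=27.9991 cont=31.8020 V=31.8020[hold]; j=2 S=146.8000 intr=0.0000 cont=8.2372 V=8.2372[hold]; j=3 S=219.5400 intr=0.0000 cont=0.0000 V=0.0000[hold]; j=4 S=328.3229 intr=0.0000 cont=0.0000 V=0.0000[hold]
k=3: j=0 S=80.2684 intr=45.8916 cont=47.2985 V=47.2985[hold]; j=1 S=120.0417 intr=6.1183 cont=20.9976 V=20.9976[hold]; j=2 S=179.5229 intr=0.0000 cont=4.4679 V=4.4679[hold]; j=3 S=268.4772 intr=0.0000 cont=0.0000 V=0.0000[hold]
k=2: j=0 S=98.1609 intr=27.9991 cont=35.2093 V=35.2093[hold]; j=1 S=146.8000 intr=0.0000 cont=13.4221 V=13.4221[hold]; j=2 S=219.5400 intr=0.0000 cont=2.4234 V=2.4234[hold]
k=1: j=0 S=120.0417 intr=6.1183 cont=25.2050 V=25.2050[hold]; j=1 S=179.5229 intr=0.0000 cont=8.3828 V=8.3828[hold]
k=0: j=0 S=146.8000 intr=0.0000 cont=17.4856 V=17.4856[hold]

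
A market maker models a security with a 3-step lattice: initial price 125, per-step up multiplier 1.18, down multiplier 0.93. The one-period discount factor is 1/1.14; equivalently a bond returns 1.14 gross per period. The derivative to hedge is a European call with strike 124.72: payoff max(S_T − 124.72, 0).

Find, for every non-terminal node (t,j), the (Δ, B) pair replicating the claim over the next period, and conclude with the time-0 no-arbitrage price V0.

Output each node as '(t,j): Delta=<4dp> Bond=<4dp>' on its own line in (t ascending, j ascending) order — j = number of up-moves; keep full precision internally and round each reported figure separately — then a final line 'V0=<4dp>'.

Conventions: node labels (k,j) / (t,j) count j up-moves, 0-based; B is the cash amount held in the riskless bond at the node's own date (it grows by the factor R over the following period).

Risk-neutral probability p* = (R−d)/(u−d) = (1.14−0.93)/(1.18−0.93) = 0.8400.
At maturity the claim pays: V(3,0)=0.0000, V(3,1)=2.8528, V(3,2)=37.1465, V(3,3)=80.6590
Node (2,0) S=108.1125: V=(p*·2.8528+(1−p*)·0.0000)/1.14=2.1020; Δ=(2.8528−0.0000)/(127.5728−100.5446)=0.1055; B=V−Δ·S=-9.3090
Node (2,1) S=137.1750: V=(p*·37.1465+(1−p*)·2.8528)/1.14=27.7715; Δ=(37.1465−2.8528)/(161.8665−127.5728)=1.0000; B=V−Δ·S=-109.4035
Node (2,2) S=174.0500: V=(p*·80.6590+(1−p*)·37.1465)/1.14=64.6465; Δ=(80.6590−37.1465)/(205.3790−161.8665)=1.0000; B=V−Δ·S=-109.4035
Node (1,0) S=116.2500: V=(p*·27.7715+(1−p*)·2.1020)/1.14=20.7582; Δ=(27.7715−2.1020)/(137.1750−108.1125)=0.8833; B=V−Δ·S=-81.9196
Node (1,1) S=147.5000: V=(p*·64.6465+(1−p*)·27.7715)/1.14=51.5320; Δ=(64.6465−27.7715)/(174.0500−137.1750)=1.0000; B=V−Δ·S=-95.9680
Node (0,0) S=125.0000: V=(p*·51.5320+(1−p*)·20.7582)/1.14=40.8844; Δ=(51.5320−20.7582)/(147.5000−116.2500)=0.9848; B=V−Δ·S=-82.2107
Verification: the root portfolio costs Δ(0,0)·S0 + B(0,0) = 40.8844, matching V0.

(0,0): Delta=0.9848 Bond=-82.2107
(1,0): Delta=0.8833 Bond=-81.9196
(1,1): Delta=1.0000 Bond=-95.9680
(2,0): Delta=0.1055 Bond=-9.3090
(2,1): Delta=1.0000 Bond=-109.4035
(2,2): Delta=1.0000 Bond=-109.4035
V0=40.8844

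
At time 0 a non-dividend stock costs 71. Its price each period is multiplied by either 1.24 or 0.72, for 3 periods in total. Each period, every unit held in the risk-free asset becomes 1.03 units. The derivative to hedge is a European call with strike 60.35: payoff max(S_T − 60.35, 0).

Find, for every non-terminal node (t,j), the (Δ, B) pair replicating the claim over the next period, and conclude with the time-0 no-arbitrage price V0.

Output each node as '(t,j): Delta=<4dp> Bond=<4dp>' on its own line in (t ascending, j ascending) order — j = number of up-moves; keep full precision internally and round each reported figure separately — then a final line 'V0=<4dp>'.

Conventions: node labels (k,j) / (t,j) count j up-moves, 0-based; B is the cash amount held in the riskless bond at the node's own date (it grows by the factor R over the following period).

Arbitrage-free pricing uses the up-move probability p* = (R−d)/(u−d) = 0.5962, discounting each step at R = 1.03.
At maturity the claim pays: V(3,0)=0.0000, V(3,1)=0.0000, V(3,2)=18.2521, V(3,3)=75.0203
(2,0): S=36.8064. Δ = (V_up−V_dn)/(S_up−S_dn) = (0.0000−0.0000)/(45.6399−26.5006) = 0.0000. V = [p*·0.0000 + (1−p*)·0.0000]/1.03 = 0.0000. B = V − Δ·S = 0.0000.
(2,1): S=63.3888. Δ = (V_up−V_dn)/(S_up−S_dn) = (18.2521−0.0000)/(78.6021−45.6399) = 0.5537. V = [p*·18.2521 + (1−p*)·0.0000]/1.03 = 10.5641. B = V − Δ·S = -24.5361.
(2,2): S=109.1696. Δ = (V_up−V_dn)/(S_up−S_dn) = (75.0203−18.2521)/(135.3703−78.6021) = 1.0000. V = [p*·75.0203 + (1−p*)·18.2521]/1.03 = 50.5774. B = V − Δ·S = -58.5922.
(1,0): S=51.1200. Δ = (V_up−V_dn)/(S_up−S_dn) = (10.5641−0.0000)/(63.3888−36.8064) = 0.3974. V = [p*·10.5641 + (1−p*)·0.0000]/1.03 = 6.1144. B = V − Δ·S = -14.2012.
(1,1): S=88.0400. Δ = (V_up−V_dn)/(S_up−S_dn) = (50.5774−10.5641)/(109.1696−63.3888) = 0.8740. V = [p*·50.5774 + (1−p*)·10.5641]/1.03 = 33.4157. B = V − Δ·S = -43.5328.
(0,0): S=71.0000. Δ = (V_up−V_dn)/(S_up−S_dn) = (33.4157−6.1144)/(88.0400−51.1200) = 0.7395. V = [p*·33.4157 + (1−p*)·6.1144]/1.03 = 21.7380. B = V − Δ·S = -30.7644.
Check: Δ(0,0)·S0 + B(0,0) = 21.7380 = V0.

(0,0): Delta=0.7395 Bond=-30.7644
(1,0): Delta=0.3974 Bond=-14.2012
(1,1): Delta=0.8740 Bond=-43.5328
(2,0): Delta=0.0000 Bond=0.0000
(2,1): Delta=0.5537 Bond=-24.5361
(2,2): Delta=1.0000 Bond=-58.5922
V0=21.7380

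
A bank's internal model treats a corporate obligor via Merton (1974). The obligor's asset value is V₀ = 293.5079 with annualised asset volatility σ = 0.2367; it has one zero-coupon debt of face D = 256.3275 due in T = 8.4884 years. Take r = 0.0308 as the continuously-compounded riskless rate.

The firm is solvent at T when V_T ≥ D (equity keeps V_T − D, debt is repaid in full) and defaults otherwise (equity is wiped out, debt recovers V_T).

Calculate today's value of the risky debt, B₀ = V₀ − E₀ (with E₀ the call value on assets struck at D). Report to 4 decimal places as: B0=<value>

B0=169.1330

Apply the equity-as-call identities (strike 256.3275, horizon 8.4884 years):
d₁ = [ln(V₀/D) + (r + σ²/2)T] / (σ√T)
   = [ln(293.5079/256.3275) + (0.0308 + 0.5·0.2367²)·8.4884] / (0.2367·√8.4884)
   = [0.135449 + 0.499232] / 0.689622 = 0.920331
d₂ = d₁ − σ√T = 0.920331 − 0.689622 = 0.230709
N(d₁) = 0.821300,  N(d₂) = 0.591230,  e^(−rT) = 0.769940
E₀ = V₀·N(d₁) − D·e^(−rT)·N(d₂)
   = 293.5079·0.821300 − 256.3275·0.769940·0.591230 = 124.374906
B₀ = V₀ − E₀ = 293.5079 − 124.374906 = 169.132994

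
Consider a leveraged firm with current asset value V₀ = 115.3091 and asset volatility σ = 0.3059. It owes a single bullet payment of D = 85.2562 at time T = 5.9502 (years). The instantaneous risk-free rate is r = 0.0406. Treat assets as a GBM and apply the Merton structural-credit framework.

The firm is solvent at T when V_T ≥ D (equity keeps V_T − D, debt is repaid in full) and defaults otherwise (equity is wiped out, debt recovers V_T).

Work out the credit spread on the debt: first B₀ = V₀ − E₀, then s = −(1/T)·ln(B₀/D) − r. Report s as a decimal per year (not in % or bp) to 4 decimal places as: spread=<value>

spread=0.0230

Equity is a call on the firm's assets struck at D = 85.2562:
d₁ = [ln(V₀/D) + (r + σ²/2)T] / (σ√T)
   = [ln(115.3091/85.2562) + (0.0406 + 0.5·0.3059²)·5.9502] / (0.3059·√5.9502)
   = [0.301956 + 0.519973] / 0.746183 = 1.101510
d₂ = d₁ − σ√T = 1.101510 − 0.746183 = 0.355327
N(d₁) = 0.864663,  N(d₂) = 0.638828,  e^(−rT) = 0.785387
E₀ = V₀·N(d₁) − D·e^(−rT)·N(d₂)
   = 115.3091·0.864663 − 85.2562·0.785387·0.638828 = 56.928107
B₀ = V₀ − E₀ = 115.3091 − 56.928107 = 58.380993
spread = −(1/T)·ln(B₀/D) − r = −(1/5.9502)·ln(58.380993/85.2562) − 0.0406 = 0.02303995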